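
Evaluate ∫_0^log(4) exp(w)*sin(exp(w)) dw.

cos(1) - cos(4)

Let u = exp(w), so du = exp(w) dw. When w = 0, u = 1; when w = log(4), u = 4.
The integral becomes ∫ sin(u) du from 1 to 4, with antiderivative -cos(u).
Back in w: F(w) = -cos(exp(w)).
Then F(log(4)) - F(0) = (-cos(4)) - (-cos(1)) = cos(1) - cos(4).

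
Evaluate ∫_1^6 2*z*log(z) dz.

Integrate by parts once (u = ln z, dv = 2*z dz).
An antiderivative is F(z) = z**2*(2*log(z) - 1)/2.
Then F(6) - F(1) = (-18 + 36*log(2) + 36*log(3)) - (-1/2) = -35/2 + 36*log(2) + 36*log(3).

-35/2 + 36*log(2) + 36*log(3)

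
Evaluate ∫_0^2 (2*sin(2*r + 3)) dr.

Let u = 2*r + 3, so du = 2 dr. When r = 0, u = 3; when r = 2, u = 7.
The integral becomes ∫ sin(u) du from 3 to 7, with antiderivative -cos(u).
Back in r: F(r) = -cos(2*r + 3).
Then F(2) - F(0) = (-cos(7)) - (-cos(3)) = cos(3) - cos(7).

cos(3) - cos(7)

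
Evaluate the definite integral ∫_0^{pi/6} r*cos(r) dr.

Integrate by parts once (u = r, dv = cos(r) dr).
An antiderivative is F(r) = r*sin(r) + cos(r).
Then F(pi/6) - F(0) = (pi/12 + sqrt(3)/2) - (1) = -1 + pi/12 + sqrt(3)/2.

-1 + pi/12 + sqrt(3)/2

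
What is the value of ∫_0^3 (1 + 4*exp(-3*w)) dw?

13/3 - 4*exp(-9)/3

An antiderivative is F(w) = w - 4*exp(-3*w)/3.
Then F(3) - F(0) = (3 - 4*exp(-9)/3) - (-4/3) = 13/3 - 4*exp(-9)/3.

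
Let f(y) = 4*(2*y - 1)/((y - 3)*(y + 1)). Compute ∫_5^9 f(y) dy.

2*log(3) + 3*log(5)

Factor the denominator: y**2 - 2*y - 3 = (y + 1)(y - 3).
Partial fractions: 4*(2*y - 1)/((y - 3)*(y + 1)) = 3/(y + 1) + 5/(y - 3).
An antiderivative is F(y) = 5*log(y - 3) + 3*log(y + 1).
Then F(9) - F(5) = (3*log(5) + 5*log(3) + 8*log(2)) - (3*log(3) + 8*log(2)) = 2*log(3) + 3*log(5).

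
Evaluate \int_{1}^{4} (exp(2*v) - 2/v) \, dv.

An antiderivative is F(v) = exp(2*v)/2 - 2*log(v).
Then F(4) - F(1) = (-log(16) + exp(8)/2) - (exp(2)/2) = -exp(2)/2 - log(16) + exp(8)/2.

-exp(2)/2 - log(16) + exp(8)/2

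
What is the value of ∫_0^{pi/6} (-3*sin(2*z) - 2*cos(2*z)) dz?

An antiderivative is F(z) = -sin(2*z) + 3*cos(2*z)/2.
Then F(pi/6) - F(0) = (3/4 - sqrt(3)/2) - (3/2) = -sqrt(3)/2 - 3/4.

-sqrt(3)/2 - 3/4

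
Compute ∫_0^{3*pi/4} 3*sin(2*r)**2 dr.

9*pi/8

Use the identity sin^2(2*r) = (1 - cos(4*r))/2.
An antiderivative is F(r) = 3*r/2 - 3*sin(4*r)/8.
Then F(3*pi/4) - F(0) = (9*pi/8) - (0) = 9*pi/8.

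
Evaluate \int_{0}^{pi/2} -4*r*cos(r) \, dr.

4 - 2*pi

Integrate by parts once (u = r, dv = -4*cos(r) dr).
An antiderivative is F(r) = -4*r*sin(r) - 4*cos(r).
Then F(pi/2) - F(0) = (-2*pi) - (-4) = 4 - 2*pi.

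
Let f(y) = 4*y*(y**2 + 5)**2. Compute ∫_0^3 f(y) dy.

1746

Let u = y**2 + 5, so du = 2*y dy. When y = 0, u = 5; when y = 3, u = 14.
The integral becomes 2·∫ u**2 du from 5 to 14, with antiderivative 2*u**3/3.
Back in y: F(y) = 2*(y**2 + 5)**3/3.
Then F(3) - F(0) = (5488/3) - (250/3) = 1746.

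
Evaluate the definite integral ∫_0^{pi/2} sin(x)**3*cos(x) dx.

1/4

Let u = sin(x), so du = cos(x) dx. When x = 0, u = 0; when x = pi/2, u = 1.
The integral becomes ∫ u**3 du from 0 to 1, with antiderivative u**4/4.
Back in x: F(x) = sin(x)**4/4.
Then F(pi/2) - F(0) = (1/4) - (0) = 1/4.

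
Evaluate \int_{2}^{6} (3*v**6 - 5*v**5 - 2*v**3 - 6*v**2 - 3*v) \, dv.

1679728/21

By the power rule, an antiderivative is F(v) = 3*v**7/7 - 5*v**6/6 - v**4/2 - 2*v**3 - 3*v**2/2.
Then F(6) - F(2) = (559710/7) - (-598/21) = 1679728/21.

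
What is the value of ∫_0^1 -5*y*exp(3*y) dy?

Integrate by parts once (u = y, dv = -5*exp(3*y) dy).
An antiderivative is F(y) = (-15*y + 5)*exp(3*y)/9.
Then F(1) - F(0) = (-10*exp(3)/9) - (5/9) = -10*exp(3)/9 - 5/9.

-10*exp(3)/9 - 5/9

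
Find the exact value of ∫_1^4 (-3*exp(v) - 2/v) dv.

-3*exp(4) - log(16) + 3*exp(1)

An antiderivative is F(v) = -3*exp(v) - 2*log(v).
Then F(4) - F(1) = (-3*exp(4) - log(16)) - (-3*exp(1)) = -3*exp(4) - log(16) + 3*exp(1).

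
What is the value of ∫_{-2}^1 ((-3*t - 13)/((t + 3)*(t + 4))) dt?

-9*log(2) + log(5)

Factor the denominator: t**2 + 7*t + 12 = (t + 4)(t + 3).
Partial fractions: (-3*t - 13)/((t + 3)*(t + 4)) = 1/(t + 4) - 4/(t + 3).
An antiderivative is F(t) = -4*log(t + 3) + log(t + 4).
Then F(1) - F(-2) = (-8*log(2) + log(5)) - (log(2)) = -9*log(2) + log(5).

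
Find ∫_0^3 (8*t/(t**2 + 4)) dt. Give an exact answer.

Let u = t**2 + 4, so du = 2*t dt. When t = 0, u = 4; when t = 3, u = 13.
The integral becomes 4·∫ 1/u du from 4 to 13, with antiderivative 4*log(u).
Back in t: F(t) = 4*log(t**2 + 4).
Then F(3) - F(0) = (4*log(13)) - (8*log(2)) = -8*log(2) + 4*log(13).

-8*log(2) + 4*log(13)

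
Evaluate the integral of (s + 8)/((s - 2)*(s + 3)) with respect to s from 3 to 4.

Factor the denominator: s**2 + s - 6 = (s + 3)(s - 2).
Partial fractions: (s + 8)/((s - 2)*(s + 3)) = -1/(s + 3) + 2/(s - 2).
An antiderivative is F(s) = 2*log(s - 2) - log(s + 3).
Then F(4) - F(3) = (log(4/7)) - (-log(6)) = log(24/7).

log(24/7)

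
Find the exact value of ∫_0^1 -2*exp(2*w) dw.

1 - exp(2)

An antiderivative is F(w) = -exp(2*w).
Then F(1) - F(0) = (-exp(2)) - (-1) = 1 - exp(2).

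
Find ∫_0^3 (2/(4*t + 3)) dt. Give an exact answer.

log(5)/2

An antiderivative is F(t) = log(4*t + 3)/2.
Then F(3) - F(0) = (log(15)/2) - (log(3)/2) = log(5)/2.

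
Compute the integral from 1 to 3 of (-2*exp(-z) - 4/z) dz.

An antiderivative is F(z) = -4*log(z) + 2*exp(-z).
Then F(3) - F(1) = (-4*log(3) + 2*exp(-3)) - (2*exp(-1)) = -4*log(3) - 2*exp(-1) + 2*exp(-3).

-4*log(3) - 2*exp(-1) + 2*exp(-3)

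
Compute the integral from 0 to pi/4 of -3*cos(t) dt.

An antiderivative is F(t) = -3*sin(t).
Then F(pi/4) - F(0) = (-3*sqrt(2)/2) - (0) = -3*sqrt(2)/2.

-3*sqrt(2)/2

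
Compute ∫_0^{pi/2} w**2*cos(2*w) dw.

-pi/4

Integrate by parts twice (u = w^2, dv = cos(2*w) dw).
An antiderivative is F(w) = w**2*sin(2*w)/2 + w*cos(2*w)/2 - sin(2*w)/4.
Then F(pi/2) - F(0) = (-pi/4) - (0) = -pi/4.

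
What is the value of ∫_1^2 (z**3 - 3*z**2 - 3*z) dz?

-31/4

By the power rule, an antiderivative is F(z) = z**4/4 - z**3 - 3*z**2/2.
Then F(2) - F(1) = (-10) - (-9/4) = -31/4.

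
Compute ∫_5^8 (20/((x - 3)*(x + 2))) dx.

-8*log(2) + 4*log(7)

Factor the denominator: x**2 - x - 6 = (x + 2)(x - 3).
Partial fractions: 20/((x - 3)*(x + 2)) = -4/(x + 2) + 4/(x - 3).
An antiderivative is F(x) = 4*log(x - 3) - 4*log(x + 2).
Then F(8) - F(5) = (-log(16)) - (-4*log(7) + 4*log(2)) = -8*log(2) + 4*log(7).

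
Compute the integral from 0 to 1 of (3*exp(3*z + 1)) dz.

-exp(1) + exp(4)

Let u = 3*z + 1, so du = 3 dz. When z = 0, u = 1; when z = 1, u = 4.
The integral becomes ∫ exp(u) du from 1 to 4, with antiderivative exp(u).
Back in z: F(z) = exp(3*z + 1).
Then F(1) - F(0) = (exp(4)) - (exp(1)) = -exp(1) + exp(4).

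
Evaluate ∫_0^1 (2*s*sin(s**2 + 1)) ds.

Let u = s**2 + 1, so du = 2*s ds. When s = 0, u = 1; when s = 1, u = 2.
The integral becomes ∫ sin(u) du from 1 to 2, with antiderivative -cos(u).
Back in s: F(s) = -cos(s**2 + 1).
Then F(1) - F(0) = (-cos(2)) - (-cos(1)) = -cos(2) + cos(1).

-cos(2) + cos(1)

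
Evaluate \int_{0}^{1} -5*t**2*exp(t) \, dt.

Integrate by parts twice (u = t^2, dv = -5*exp(t) dt).
An antiderivative is F(t) = (-5*t**2 + 10*t - 10)*exp(t).
Then F(1) - F(0) = (-5*E) - (-10) = 10 - 5*E.

10 - 5*E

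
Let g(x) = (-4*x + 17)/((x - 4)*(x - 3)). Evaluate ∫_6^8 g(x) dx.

-5*log(5) + log(2) + 5*log(3)

Factor the denominator: x**2 - 7*x + 12 = (x - 3)(x - 4).
Partial fractions: (-4*x + 17)/((x - 4)*(x - 3)) = -5/(x - 3) + 1/(x - 4).
An antiderivative is F(x) = log(x - 4) - 5*log(x - 3).
Then F(8) - F(6) = (-5*log(5) + 2*log(2)) - (-5*log(3) + log(2)) = -5*log(5) + log(2) + 5*log(3).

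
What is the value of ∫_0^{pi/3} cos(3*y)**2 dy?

Use the identity cos^2(3*y) = (1 + cos(6*y))/2.
An antiderivative is F(y) = y/2 + sin(6*y)/12.
Then F(pi/3) - F(0) = (pi/6) - (0) = pi/6.

pi/6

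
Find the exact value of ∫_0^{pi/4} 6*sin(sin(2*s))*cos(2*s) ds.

3 - 3*cos(1)

Let u = sin(2*s), so du = 2*cos(2*s) ds. When s = 0, u = 0; when s = pi/4, u = 1.
The integral becomes 3·∫ sin(u) du from 0 to 1, with antiderivative -3*cos(u).
Back in s: F(s) = -3*cos(sin(2*s)).
Then F(pi/4) - F(0) = (-3*cos(1)) - (-3) = 3 - 3*cos(1).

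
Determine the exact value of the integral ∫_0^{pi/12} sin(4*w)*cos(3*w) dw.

Use the identity sin(4*w)cos(3*w) = [sin(7*w) + sin(w)]/2.
An antiderivative is F(w) = -cos(w)/2 - cos(7*w)/14.
Then F(pi/12) - F(0) = (-3*sqrt(6)/28 - sqrt(2)/7) - (-4/7) = -3*sqrt(6)/28 - sqrt(2)/7 + 4/7.

-3*sqrt(6)/28 - sqrt(2)/7 + 4/7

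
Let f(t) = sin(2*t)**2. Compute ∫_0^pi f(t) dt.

pi/2

Use the identity sin^2(2*t) = (1 - cos(4*t))/2.
An antiderivative is F(t) = t/2 - sin(4*t)/8.
Then F(pi) - F(0) = (pi/2) - (0) = pi/2.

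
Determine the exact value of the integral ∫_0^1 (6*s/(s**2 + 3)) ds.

Let u = s**2 + 3, so du = 2*s ds. When s = 0, u = 3; when s = 1, u = 4.
The integral becomes 3·∫ 1/u du from 3 to 4, with antiderivative 3*log(u).
Back in s: F(s) = 3*log(s**2 + 3).
Then F(1) - F(0) = (log(64)) - (log(27)) = log(64/27).

log(64/27)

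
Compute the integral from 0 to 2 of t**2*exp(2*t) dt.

Integrate by parts twice (u = t^2, dv = exp(2*t) dt).
An antiderivative is F(t) = (2*t**2 - 2*t + 1)*exp(2*t)/4.
Then F(2) - F(0) = (5*exp(4)/4) - (1/4) = -1/4 + 5*exp(4)/4.

-1/4 + 5*exp(4)/4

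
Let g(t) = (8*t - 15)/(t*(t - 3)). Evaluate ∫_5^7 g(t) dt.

-5*log(5) + 3*log(2) + 5*log(7)

Factor the denominator: t**2 - 3*t = t(t - 3).
Partial fractions: (8*t - 15)/(t*(t - 3)) = 5/t + 3/(t - 3).
An antiderivative is F(t) = 5*log(t) + 3*log(t - 3).
Then F(7) - F(5) = (6*log(2) + 5*log(7)) - (3*log(2) + 5*log(5)) = -5*log(5) + 3*log(2) + 5*log(7).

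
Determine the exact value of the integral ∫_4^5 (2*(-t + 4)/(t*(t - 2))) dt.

Factor the denominator: t**2 - 2*t = t(t - 2).
Partial fractions: 2*(-t + 4)/(t*(t - 2)) = -4/t + 2/(t - 2).
An antiderivative is F(t) = -4*log(t) + 2*log(t - 2).
Then F(5) - F(4) = (-4*log(5) + 2*log(3)) - (-log(64)) = -4*log(5) + 2*log(3) + 6*log(2).

-4*log(5) + 2*log(3) + 6*log(2)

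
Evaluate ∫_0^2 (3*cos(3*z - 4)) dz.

Let u = 3*z - 4, so du = 3 dz. When z = 0, u = -4; when z = 2, u = 2.
The integral becomes ∫ cos(u) du from -4 to 2, with antiderivative sin(u).
Back in z: F(z) = sin(3*z - 4).
Then F(2) - F(0) = (sin(2)) - (-sin(4)) = sin(4) + sin(2).

sin(4) + sin(2)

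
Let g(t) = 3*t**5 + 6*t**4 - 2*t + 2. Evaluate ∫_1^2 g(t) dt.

677/10

By the power rule, an antiderivative is F(t) = t**6/2 + 6*t**5/5 - t**2 + 2*t.
Then F(2) - F(1) = (352/5) - (27/10) = 677/10.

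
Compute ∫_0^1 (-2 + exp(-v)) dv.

An antiderivative is F(v) = -2*v - exp(-v).
Then F(1) - F(0) = (-2 - exp(-1)) - (-1) = -1 - exp(-1).

-1 - exp(-1)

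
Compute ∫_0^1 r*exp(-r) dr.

1 - 2*exp(-1)

Integrate by parts once (u = r, dv = exp(-r) dr).
An antiderivative is F(r) = (-r - 1)*exp(-r).
Then F(1) - F(0) = (-2*exp(-1)) - (-1) = 1 - 2*exp(-1).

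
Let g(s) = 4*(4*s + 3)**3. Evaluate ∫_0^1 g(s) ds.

580

Let u = 4*s + 3, so du = 4 ds. When s = 0, u = 3; when s = 1, u = 7.
The integral becomes ∫ u**3 du from 3 to 7, with antiderivative u**4/4.
Back in s: F(s) = (4*s + 3)**4/4.
Then F(1) - F(0) = (2401/4) - (81/4) = 580.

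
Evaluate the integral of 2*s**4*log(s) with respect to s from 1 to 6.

Integrate by parts once (u = ln s, dv = 2*s**4 ds).
An antiderivative is F(s) = 2*s**5*(5*log(s) - 1)/25.
Then F(6) - F(1) = (-15552/25 + 15552*log(6)/5) - (-2/25) = -622 + 15552*log(6)/5.

-622 + 15552*log(6)/5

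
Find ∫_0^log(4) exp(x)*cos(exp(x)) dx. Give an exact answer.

Let u = exp(x), so du = exp(x) dx. When x = 0, u = 1; when x = log(4), u = 4.
The integral becomes ∫ cos(u) du from 1 to 4, with antiderivative sin(u).
Back in x: F(x) = sin(exp(x)).
Then F(log(4)) - F(0) = (sin(4)) - (sin(1)) = -sin(1) + sin(4).

-sin(1) + sin(4)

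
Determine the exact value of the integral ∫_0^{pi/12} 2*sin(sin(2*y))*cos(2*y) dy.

1 - cos(1/2)

Let u = sin(2*y), so du = 2*cos(2*y) dy. When y = 0, u = 0; when y = pi/12, u = 1/2.
The integral becomes ∫ sin(u) du from 0 to 1/2, with antiderivative -cos(u).
Back in y: F(y) = -cos(sin(2*y)).
Then F(pi/12) - F(0) = (-cos(1/2)) - (-1) = 1 - cos(1/2).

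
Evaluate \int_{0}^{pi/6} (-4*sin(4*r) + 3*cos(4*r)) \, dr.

An antiderivative is F(r) = 3*sin(4*r)/4 + cos(4*r).
Then F(pi/6) - F(0) = (-1/2 + 3*sqrt(3)/8) - (1) = -3/2 + 3*sqrt(3)/8.

-3/2 + 3*sqrt(3)/8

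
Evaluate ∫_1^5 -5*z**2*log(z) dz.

Integrate by parts once (u = ln z, dv = -5*z**2 dz).
An antiderivative is F(z) = -5*z**3*(3*log(z) - 1)/9.
Then F(5) - F(1) = (625/9 - 625*log(5)/3) - (5/9) = 620/9 - 625*log(5)/3.

620/9 - 625*log(5)/3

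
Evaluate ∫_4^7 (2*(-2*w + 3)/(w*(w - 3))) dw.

Factor the denominator: w**2 - 3*w = w(w - 3).
Partial fractions: 2*(-2*w + 3)/(w*(w - 3)) = -2/w - 2/(w - 3).
An antiderivative is F(w) = -2*log(w) - 2*log(w - 3).
Then F(7) - F(4) = (-2*log(7) - 4*log(2)) - (-log(16)) = -log(49).

-log(49)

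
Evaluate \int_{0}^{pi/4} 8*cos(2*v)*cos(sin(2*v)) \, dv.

4*sin(1)

Let u = sin(2*v), so du = 2*cos(2*v) dv. When v = 0, u = 0; when v = pi/4, u = 1.
The integral becomes 4·∫ cos(u) du from 0 to 1, with antiderivative 4*sin(u).
Back in v: F(v) = 4*sin(sin(2*v)).
Then F(pi/4) - F(0) = (4*sin(1)) - (0) = 4*sin(1).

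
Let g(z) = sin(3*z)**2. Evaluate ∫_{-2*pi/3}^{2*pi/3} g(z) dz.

2*pi/3

Use the identity sin^2(3*z) = (1 - cos(6*z))/2.
An antiderivative is F(z) = z/2 - sin(6*z)/12.
Then F(2*pi/3) - F(-2*pi/3) = (pi/3) - (-pi/3) = 2*pi/3.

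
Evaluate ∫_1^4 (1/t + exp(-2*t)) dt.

(-1 + exp(6) + 4*exp(8)*log(2))*exp(-8)/2

An antiderivative is F(t) = log(t) - exp(-2*t)/2.
Then F(4) - F(1) = (-exp(-8)/2 + 2*log(2)) - (-exp(-2)/2) = (-1 + exp(6) + 4*exp(8)*log(2))*exp(-8)/2.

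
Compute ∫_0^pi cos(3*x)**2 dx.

pi/2

Use the identity cos^2(3*x) = (1 + cos(6*x))/2.
An antiderivative is F(x) = x/2 + sin(6*x)/12.
Then F(pi) - F(0) = (pi/2) - (0) = pi/2.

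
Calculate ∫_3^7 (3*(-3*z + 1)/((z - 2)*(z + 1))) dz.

Factor the denominator: z**2 - z - 2 = (z + 1)(z - 2).
Partial fractions: 3*(-3*z + 1)/((z - 2)*(z + 1)) = -4/(z + 1) - 5/(z - 2).
An antiderivative is F(z) = -5*log(z - 2) - 4*log(z + 1).
Then F(7) - F(3) = (-12*log(2) - 5*log(5)) - (-8*log(2)) = -5*log(5) - 4*log(2).

-5*log(5) - 4*log(2)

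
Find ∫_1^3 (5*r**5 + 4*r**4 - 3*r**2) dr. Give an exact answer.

11614/15

By the power rule, an antiderivative is F(r) = 5*r**6/6 + 4*r**5/5 - r**3.
Then F(3) - F(1) = (7749/10) - (19/30) = 11614/15.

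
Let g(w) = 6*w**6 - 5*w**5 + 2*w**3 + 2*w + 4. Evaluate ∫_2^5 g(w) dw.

379572/7

By the power rule, an antiderivative is F(w) = 6*w**7/7 - 5*w**6/6 + w**4/2 + w**2 + 4*w.
Then F(5) - F(2) = (1140320/21) - (1604/21) = 379572/7.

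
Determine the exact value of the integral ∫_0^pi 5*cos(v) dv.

0

An antiderivative is F(v) = 5*sin(v).
Then F(pi) - F(0) = (0) - (0) = 0.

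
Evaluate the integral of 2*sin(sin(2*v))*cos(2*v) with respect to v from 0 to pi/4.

1 - cos(1)

Let u = sin(2*v), so du = 2*cos(2*v) dv. When v = 0, u = 0; when v = pi/4, u = 1.
The integral becomes ∫ sin(u) du from 0 to 1, with antiderivative -cos(u).
Back in v: F(v) = -cos(sin(2*v)).
Then F(pi/4) - F(0) = (-cos(1)) - (-1) = 1 - cos(1).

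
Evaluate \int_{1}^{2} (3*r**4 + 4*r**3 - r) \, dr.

By the power rule, an antiderivative is F(r) = 3*r**5/5 + r**4 - r**2/2.
Then F(2) - F(1) = (166/5) - (11/10) = 321/10.

321/10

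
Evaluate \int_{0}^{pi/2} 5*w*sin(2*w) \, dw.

5*pi/4

Integrate by parts once (u = w, dv = 5*sin(2*w) dw).
An antiderivative is F(w) = -5*w*cos(2*w)/2 + 5*sin(2*w)/4.
Then F(pi/2) - F(0) = (5*pi/4) - (0) = 5*pi/4.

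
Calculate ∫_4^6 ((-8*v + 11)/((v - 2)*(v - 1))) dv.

-3*log(5) - 5*log(2) + 3*log(3)

Factor the denominator: v**2 - 3*v + 2 = (v - 1)(v - 2).
Partial fractions: (-8*v + 11)/((v - 2)*(v - 1)) = -3/(v - 1) - 5/(v - 2).
An antiderivative is F(v) = -5*log(v - 2) - 3*log(v - 1).
Then F(6) - F(4) = (-10*log(2) - 3*log(5)) - (-5*log(2) - 3*log(3)) = -3*log(5) - 5*log(2) + 3*log(3).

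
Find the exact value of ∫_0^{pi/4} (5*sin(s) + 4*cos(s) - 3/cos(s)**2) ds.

2 - sqrt(2)/2

An antiderivative is F(s) = 4*sin(s) - 5*cos(s) - 3*tan(s).
Then F(pi/4) - F(0) = (-3 - sqrt(2)/2) - (-5) = 2 - sqrt(2)/2.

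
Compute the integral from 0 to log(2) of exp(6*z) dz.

Let u = exp(z), so du = exp(z) dz. When z = 0, u = 1; when z = log(2), u = 2.
The integral becomes ∫ u**5 du from 1 to 2, with antiderivative u**6/6.
Back in z: F(z) = exp(6*z)/6.
Then F(log(2)) - F(0) = (32/3) - (1/6) = 21/2.

21/2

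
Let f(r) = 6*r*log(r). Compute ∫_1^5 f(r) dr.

-36 + 75*log(5)

Integrate by parts once (u = ln r, dv = 6*r dr).
An antiderivative is F(r) = 3*r**2*(2*log(r) - 1)/2.
Then F(5) - F(1) = (-75/2 + 75*log(5)) - (-3/2) = -36 + 75*log(5).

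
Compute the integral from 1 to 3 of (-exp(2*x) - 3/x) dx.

An antiderivative is F(x) = -exp(2*x)/2 - 3*log(x).
Then F(3) - F(1) = (-exp(6)/2 - log(27)) - (-exp(2)/2) = -exp(6)/2 - log(27) + exp(2)/2.

-exp(6)/2 - log(27) + exp(2)/2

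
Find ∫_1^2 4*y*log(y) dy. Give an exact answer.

Integrate by parts once (u = ln y, dv = 4*y dy).
An antiderivative is F(y) = y**2*(2*log(y) - 1).
Then F(2) - F(1) = (-4 + 8*log(2)) - (-1) = -3 + 8*log(2).

-3 + 8*log(2)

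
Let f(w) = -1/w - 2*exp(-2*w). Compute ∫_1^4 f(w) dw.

An antiderivative is F(w) = -log(w) + exp(-2*w).
Then F(4) - F(1) = ((1 - log(4**exp(8)))*exp(-8)) - (exp(-2)) = (-log(4**exp(8)) - exp(6) + 1)*exp(-8).

(-log(4**exp(8)) - exp(6) + 1)*exp(-8)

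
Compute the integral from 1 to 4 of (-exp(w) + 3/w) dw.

-exp(4) + exp(1) + log(64)

An antiderivative is F(w) = -exp(w) + 3*log(w).
Then F(4) - F(1) = (-exp(4) + log(64)) - (-exp(1)) = -exp(4) + exp(1) + log(64).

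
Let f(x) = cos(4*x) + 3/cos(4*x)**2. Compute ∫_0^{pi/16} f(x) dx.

sqrt(2)/8 + 3/4

An antiderivative is F(x) = sin(4*x)/4 + 3*tan(4*x)/4.
Then F(pi/16) - F(0) = (sqrt(2)/8 + 3/4) - (0) = sqrt(2)/8 + 3/4.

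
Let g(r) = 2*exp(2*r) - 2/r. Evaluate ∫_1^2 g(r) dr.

-exp(2) - log(4) + exp(4)

An antiderivative is F(r) = exp(2*r) - 2*log(r).
Then F(2) - F(1) = (-log(4) + exp(4)) - (exp(2)) = -exp(2) - log(4) + exp(4).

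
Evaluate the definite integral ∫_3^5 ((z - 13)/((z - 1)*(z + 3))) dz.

Factor the denominator: z**2 + 2*z - 3 = (z + 3)(z - 1).
Partial fractions: (z - 13)/((z - 1)*(z + 3)) = 4/(z + 3) - 3/(z - 1).
An antiderivative is F(z) = -3*log(z - 1) + 4*log(z + 3).
Then F(5) - F(3) = (log(64)) - (log(2) + 4*log(3)) = log(32/81).

log(32/81)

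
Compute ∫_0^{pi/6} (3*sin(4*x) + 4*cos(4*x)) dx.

sqrt(3)/2 + 9/8

An antiderivative is F(x) = sin(4*x) - 3*cos(4*x)/4.
Then F(pi/6) - F(0) = (3/8 + sqrt(3)/2) - (-3/4) = sqrt(3)/2 + 9/8.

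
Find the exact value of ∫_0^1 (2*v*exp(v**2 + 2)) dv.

-exp(2) + exp(3)

Let u = v**2 + 2, so du = 2*v dv. When v = 0, u = 2; when v = 1, u = 3.
The integral becomes ∫ exp(u) du from 2 to 3, with antiderivative exp(u).
Back in v: F(v) = exp(v**2 + 2).
Then F(1) - F(0) = (exp(3)) - (exp(2)) = -exp(2) + exp(3).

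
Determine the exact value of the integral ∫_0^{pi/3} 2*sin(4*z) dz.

3/4

An antiderivative is F(z) = -cos(4*z)/2.
Then F(pi/3) - F(0) = (1/4) - (-1/2) = 3/4.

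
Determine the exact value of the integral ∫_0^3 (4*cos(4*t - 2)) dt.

sin(10) + sin(2)

Let u = 4*t - 2, so du = 4 dt. When t = 0, u = -2; when t = 3, u = 10.
The integral becomes ∫ cos(u) du from -2 to 10, with antiderivative sin(u).
Back in t: F(t) = sin(4*t - 2).
Then F(3) - F(0) = (sin(10)) - (-sin(2)) = sin(10) + sin(2).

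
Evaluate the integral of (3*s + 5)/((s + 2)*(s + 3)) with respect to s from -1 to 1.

Factor the denominator: s**2 + 5*s + 6 = (s + 3)(s + 2).
Partial fractions: (3*s + 5)/((s + 2)*(s + 3)) = 4/(s + 3) - 1/(s + 2).
An antiderivative is F(s) = -log(s + 2) + 4*log(s + 3).
Then F(1) - F(-1) = (-log(3) + 8*log(2)) - (log(16)) = log(16/3).

log(16/3)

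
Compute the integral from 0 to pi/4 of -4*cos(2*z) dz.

An antiderivative is F(z) = -2*sin(2*z).
Then F(pi/4) - F(0) = (-2) - (0) = -2.

-2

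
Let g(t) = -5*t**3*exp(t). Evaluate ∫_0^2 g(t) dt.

-10*exp(2) - 30

Integrate by parts 3 times (u = t^3, dv = -5*exp(t) dt).
An antiderivative is F(t) = (-5*t**3 + 15*t**2 - 30*t + 30)*exp(t).
Then F(2) - F(0) = (-10*exp(2)) - (30) = -10*exp(2) - 30.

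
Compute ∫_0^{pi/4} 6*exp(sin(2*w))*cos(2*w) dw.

Let u = sin(2*w), so du = 2*cos(2*w) dw. When w = 0, u = 0; when w = pi/4, u = 1.
The integral becomes 3·∫ exp(u) du from 0 to 1, with antiderivative 3*exp(u).
Back in w: F(w) = 3*exp(sin(2*w)).
Then F(pi/4) - F(0) = (3*E) - (3) = -3 + 3*E.

-3 + 3*E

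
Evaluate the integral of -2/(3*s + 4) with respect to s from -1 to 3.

An antiderivative is F(s) = -2*log(3*s + 4)/3.
Then F(3) - F(-1) = (-2*log(13)/3) - (0) = -2*log(13)/3.

-2*log(13)/3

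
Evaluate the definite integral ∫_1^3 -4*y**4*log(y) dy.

968/25 - 972*log(3)/5

Integrate by parts once (u = ln y, dv = -4*y**4 dy).
An antiderivative is F(y) = -4*y**5*(5*log(y) - 1)/25.
Then F(3) - F(1) = (972/25 - 972*log(3)/5) - (4/25) = 968/25 - 972*log(3)/5.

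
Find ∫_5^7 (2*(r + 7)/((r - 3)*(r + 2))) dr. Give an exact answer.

Factor the denominator: r**2 - r - 6 = (r + 2)(r - 3).
Partial fractions: 2*(r + 7)/((r - 3)*(r + 2)) = -2/(r + 2) + 4/(r - 3).
An antiderivative is F(r) = 4*log(r - 3) - 2*log(r + 2).
Then F(7) - F(5) = (-4*log(3) + 8*log(2)) - (log(16/49)) = -4*log(3) + 4*log(2) + 2*log(7).

-4*log(3) + 4*log(2) + 2*log(7)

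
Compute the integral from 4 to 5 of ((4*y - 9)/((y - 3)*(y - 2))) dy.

Factor the denominator: y**2 - 5*y + 6 = (y - 2)(y - 3).
Partial fractions: (4*y - 9)/((y - 3)*(y - 2)) = 1/(y - 2) + 3/(y - 3).
An antiderivative is F(y) = 3*log(y - 3) + log(y - 2).
Then F(5) - F(4) = (log(24)) - (log(2)) = log(12).

log(12)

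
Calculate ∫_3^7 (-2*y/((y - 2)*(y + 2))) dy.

Factor the denominator: y**2 - 4 = (y + 2)(y - 2).
Partial fractions: -2*y/((y - 2)*(y + 2)) = -1/(y + 2) - 1/(y - 2).
An antiderivative is F(y) = -log(y - 2) - log(y + 2).
Then F(7) - F(3) = (-log(45)) - (-log(5)) = -log(9).

-log(9)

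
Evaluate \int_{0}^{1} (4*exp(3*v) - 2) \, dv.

-10/3 + 4*exp(3)/3

An antiderivative is F(v) = 4*exp(3*v)/3 - 2*v.
Then F(1) - F(0) = (-2 + 4*exp(3)/3) - (4/3) = -10/3 + 4*exp(3)/3.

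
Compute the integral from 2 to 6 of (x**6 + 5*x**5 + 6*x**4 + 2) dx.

By the power rule, an antiderivative is F(x) = x**7/7 + 5*x**6/6 + 6*x**5/5 + 2*x.
Then F(6) - F(2) = (3087492/35) - (11972/105) = 9250504/105.

9250504/105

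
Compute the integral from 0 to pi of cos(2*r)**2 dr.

pi/2

Use the identity cos^2(2*r) = (1 + cos(4*r))/2.
An antiderivative is F(r) = r/2 + sin(4*r)/8.
Then F(pi) - F(0) = (pi/2) - (0) = pi/2.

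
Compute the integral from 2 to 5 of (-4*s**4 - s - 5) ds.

-24999/10

By the power rule, an antiderivative is F(s) = -4*s**5/5 - s**2/2 - 5*s.
Then F(5) - F(2) = (-5075/2) - (-188/5) = -24999/10.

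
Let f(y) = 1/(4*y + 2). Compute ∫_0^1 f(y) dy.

log(3)/4

An antiderivative is F(y) = log(4*y + 2)/4.
Then F(1) - F(0) = (log(6)/4) - (log(2)/4) = log(3)/4.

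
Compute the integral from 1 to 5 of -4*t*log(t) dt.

Integrate by parts once (u = ln t, dv = -4*t dt).
An antiderivative is F(t) = -t**2*(2*log(t) - 1).
Then F(5) - F(1) = (25 - 50*log(5)) - (1) = 24 - 50*log(5).

24 - 50*log(5)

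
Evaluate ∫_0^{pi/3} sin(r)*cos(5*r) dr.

Use the identity sin(r)cos(5*r) = [sin(6*r) + sin(-4*r)]/2.
An antiderivative is F(r) = cos(4*r)/8 - cos(6*r)/12.
Then F(pi/3) - F(0) = (-7/48) - (1/24) = -3/16.

-3/16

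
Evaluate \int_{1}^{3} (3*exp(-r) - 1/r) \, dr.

-log(3) - 3*exp(-3) + 3*exp(-1)

An antiderivative is F(r) = -log(r) - 3*exp(-r).
Then F(3) - F(1) = (-log(3) - 3*exp(-3)) - (-3*exp(-1)) = -log(3) - 3*exp(-3) + 3*exp(-1).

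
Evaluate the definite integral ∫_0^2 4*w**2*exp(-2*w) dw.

Integrate by parts twice (u = w^2, dv = 4*exp(-2*w) dw).
An antiderivative is F(w) = (-2*w**2 - 2*w - 1)*exp(-2*w).
Then F(2) - F(0) = (-13*exp(-4)) - (-1) = 1 - 13*exp(-4).

1 - 13*exp(-4)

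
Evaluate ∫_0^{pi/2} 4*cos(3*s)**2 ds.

Use the identity cos^2(3*s) = (1 + cos(6*s))/2.
An antiderivative is F(s) = 2*s + sin(6*s)/3.
Then F(pi/2) - F(0) = (pi) - (0) = pi.

pi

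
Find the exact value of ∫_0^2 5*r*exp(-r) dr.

5 - 15*exp(-2)

Integrate by parts once (u = r, dv = 5*exp(-r) dr).
An antiderivative is F(r) = (-5*r - 5)*exp(-r).
Then F(2) - F(0) = (-15*exp(-2)) - (-5) = 5 - 15*exp(-2).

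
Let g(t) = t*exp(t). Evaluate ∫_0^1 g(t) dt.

1

Integrate by parts once (u = t, dv = exp(t) dt).
An antiderivative is F(t) = (t - 1)*exp(t).
Then F(1) - F(0) = (0) - (-1) = 1.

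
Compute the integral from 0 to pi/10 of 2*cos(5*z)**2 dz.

pi/10

Use the identity cos^2(5*z) = (1 + cos(10*z))/2.
An antiderivative is F(z) = z + sin(10*z)/10.
Then F(pi/10) - F(0) = (pi/10) - (0) = pi/10.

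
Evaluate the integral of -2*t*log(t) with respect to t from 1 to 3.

4 - 9*log(3)

Integrate by parts once (u = ln t, dv = -2*t dt).
An antiderivative is F(t) = -t**2*(2*log(t) - 1)/2.
Then F(3) - F(1) = (9/2 - 9*log(3)) - (1/2) = 4 - 9*log(3).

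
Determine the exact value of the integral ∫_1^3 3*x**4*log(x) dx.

-726/25 + 729*log(3)/5

Integrate by parts once (u = ln x, dv = 3*x**4 dx).
An antiderivative is F(x) = 3*x**5*(5*log(x) - 1)/25.
Then F(3) - F(1) = (-729/25 + 729*log(3)/5) - (-3/25) = -726/25 + 729*log(3)/5.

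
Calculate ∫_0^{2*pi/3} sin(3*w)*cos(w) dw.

Use the identity sin(3*w)cos(w) = [sin(4*w) + sin(2*w)]/2.
An antiderivative is F(w) = -cos(2*w)/4 - cos(4*w)/8.
Then F(2*pi/3) - F(0) = (3/16) - (-3/8) = 9/16.

9/16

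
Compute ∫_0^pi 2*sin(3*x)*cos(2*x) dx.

Use the identity sin(3*x)cos(2*x) = [sin(5*x) + sin(x)]/2.
An antiderivative is F(x) = -cos(x) - cos(5*x)/5.
Then F(pi) - F(0) = (6/5) - (-6/5) = 12/5.

12/5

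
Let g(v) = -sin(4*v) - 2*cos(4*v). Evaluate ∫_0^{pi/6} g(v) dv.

-sqrt(3)/4 - 3/8

An antiderivative is F(v) = -sin(4*v)/2 + cos(4*v)/4.
Then F(pi/6) - F(0) = (-sqrt(3)/4 - 1/8) - (1/4) = -sqrt(3)/4 - 3/8.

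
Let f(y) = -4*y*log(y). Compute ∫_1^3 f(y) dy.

Integrate by parts once (u = ln y, dv = -4*y dy).
An antiderivative is F(y) = -y**2*(2*log(y) - 1).
Then F(3) - F(1) = (9 - 18*log(3)) - (1) = 8 - 18*log(3).

8 - 18*log(3)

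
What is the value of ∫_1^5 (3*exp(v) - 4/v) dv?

-3*exp(1) - 4*log(5) + 3*exp(5)

An antiderivative is F(v) = 3*exp(v) - 4*log(v).
Then F(5) - F(1) = (-4*log(5) + 3*exp(5)) - (3*exp(1)) = -3*exp(1) - 4*log(5) + 3*exp(5).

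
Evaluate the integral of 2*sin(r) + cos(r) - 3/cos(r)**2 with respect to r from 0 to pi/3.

1 - 5*sqrt(3)/2

An antiderivative is F(r) = sin(r) - 2*cos(r) - 3*tan(r).
Then F(pi/3) - F(0) = (-5*sqrt(3)/2 - 1) - (-2) = 1 - 5*sqrt(3)/2.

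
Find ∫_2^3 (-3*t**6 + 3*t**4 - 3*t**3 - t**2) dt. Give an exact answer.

By the power rule, an antiderivative is F(t) = -3*t**7/7 + 3*t**5/5 - 3*t**4/4 - t**3/3.
Then F(3) - F(2) = (-120573/140) - (-5284/105) = -340583/420.

-340583/420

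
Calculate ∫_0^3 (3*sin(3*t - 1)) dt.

Let u = 3*t - 1, so du = 3 dt. When t = 0, u = -1; when t = 3, u = 8.
The integral becomes ∫ sin(u) du from -1 to 8, with antiderivative -cos(u).
Back in t: F(t) = -cos(3*t - 1).
Then F(3) - F(0) = (-cos(8)) - (-cos(1)) = -cos(8) + cos(1).

-cos(8) + cos(1)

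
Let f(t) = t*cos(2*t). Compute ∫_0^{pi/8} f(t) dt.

Integrate by parts once (u = t, dv = cos(2*t) dt).
An antiderivative is F(t) = t*sin(2*t)/2 + cos(2*t)/4.
Then F(pi/8) - F(0) = (sqrt(2)*(pi + 4)/32) - (1/4) = -1/4 + sqrt(2)*pi/32 + sqrt(2)/8.

-1/4 + sqrt(2)*pi/32 + sqrt(2)/8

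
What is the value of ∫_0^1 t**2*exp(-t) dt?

Integrate by parts twice (u = t^2, dv = exp(-t) dt).
An antiderivative is F(t) = (-t**2 - 2*t - 2)*exp(-t).
Then F(1) - F(0) = (-5*exp(-1)) - (-2) = 2 - 5*exp(-1).

2 - 5*exp(-1)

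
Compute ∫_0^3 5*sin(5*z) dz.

Let u = 5*z, so du = 5 dz. When z = 0, u = 0; when z = 3, u = 15.
The integral becomes ∫ sin(u) du from 0 to 15, with antiderivative -cos(u).
Back in z: F(z) = -cos(5*z).
Then F(3) - F(0) = (-cos(15)) - (-1) = 1 - cos(15).

1 - cos(15)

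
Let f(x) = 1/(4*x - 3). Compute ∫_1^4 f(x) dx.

An antiderivative is F(x) = log(4*x - 3)/4.
Then F(4) - F(1) = (log(13)/4) - (0) = log(13)/4.

log(13)/4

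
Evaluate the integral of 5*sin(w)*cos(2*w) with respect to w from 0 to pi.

Use the identity sin(w)cos(2*w) = [sin(3*w) + sin(-w)]/2.
An antiderivative is F(w) = 5*cos(w)/2 - 5*cos(3*w)/6.
Then F(pi) - F(0) = (-5/3) - (5/3) = -10/3.

-10/3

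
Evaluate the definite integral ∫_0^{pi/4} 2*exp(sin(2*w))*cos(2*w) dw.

-1 + E

Let u = sin(2*w), so du = 2*cos(2*w) dw. When w = 0, u = 0; when w = pi/4, u = 1.
The integral becomes ∫ exp(u) du from 0 to 1, with antiderivative exp(u).
Back in w: F(w) = exp(sin(2*w)).
Then F(pi/4) - F(0) = (E) - (1) = -1 + E.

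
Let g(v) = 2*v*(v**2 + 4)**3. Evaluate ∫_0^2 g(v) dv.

960

Let u = v**2 + 4, so du = 2*v dv. When v = 0, u = 4; when v = 2, u = 8.
The integral becomes ∫ u**3 du from 4 to 8, with antiderivative u**4/4.
Back in v: F(v) = (v**2 + 4)**4/4.
Then F(2) - F(0) = (1024) - (64) = 960.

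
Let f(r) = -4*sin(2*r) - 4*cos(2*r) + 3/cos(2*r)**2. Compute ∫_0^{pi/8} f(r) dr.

An antiderivative is F(r) = -2*sin(2*r) + 2*cos(2*r) + 3*tan(2*r)/2.
Then F(pi/8) - F(0) = (3/2) - (2) = -1/2.

-1/2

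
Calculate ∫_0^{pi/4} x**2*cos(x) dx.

Integrate by parts twice (u = x^2, dv = cos(x) dx).
An antiderivative is F(x) = x**2*sin(x) + 2*x*cos(x) - 2*sin(x).
Then F(pi/4) - F(0) = (sqrt(2)*(-32 + pi**2 + 8*pi)/32) - (0) = sqrt(2)*(-32 + pi**2 + 8*pi)/32.

sqrt(2)*(-32 + pi**2 + 8*pi)/32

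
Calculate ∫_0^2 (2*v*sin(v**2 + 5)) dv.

cos(5) - cos(9)

Let u = v**2 + 5, so du = 2*v dv. When v = 0, u = 5; when v = 2, u = 9.
The integral becomes ∫ sin(u) du from 5 to 9, with antiderivative -cos(u).
Back in v: F(v) = -cos(v**2 + 5).
Then F(2) - F(0) = (-cos(9)) - (-cos(5)) = cos(5) - cos(9).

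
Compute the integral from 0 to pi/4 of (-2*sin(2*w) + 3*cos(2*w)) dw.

1/2

An antiderivative is F(w) = 3*sin(2*w)/2 + cos(2*w).
Then F(pi/4) - F(0) = (3/2) - (1) = 1/2.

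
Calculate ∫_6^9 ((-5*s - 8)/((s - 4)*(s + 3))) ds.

Factor the denominator: s**2 - s - 12 = (s + 3)(s - 4).
Partial fractions: (-5*s - 8)/((s - 4)*(s + 3)) = -1/(s + 3) - 4/(s - 4).
An antiderivative is F(s) = -4*log(s - 4) - log(s + 3).
Then F(9) - F(6) = (-4*log(5) - 2*log(2) - log(3)) - (-4*log(2) - 2*log(3)) = -4*log(5) + log(3) + 2*log(2).

-4*log(5) + log(3) + 2*log(2)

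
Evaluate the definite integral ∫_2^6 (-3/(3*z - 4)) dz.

An antiderivative is F(z) = -log(3*z - 4).
Then F(6) - F(2) = (-log(14)) - (-log(2)) = -log(7).

-log(7)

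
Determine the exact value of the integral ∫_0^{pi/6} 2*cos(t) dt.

An antiderivative is F(t) = 2*sin(t).
Then F(pi/6) - F(0) = (1) - (0) = 1.

1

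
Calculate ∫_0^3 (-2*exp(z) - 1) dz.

An antiderivative is F(z) = -z - 2*exp(z).
Then F(3) - F(0) = (-2*exp(3) - 3) - (-2) = -2*exp(3) - 1.

-2*exp(3) - 1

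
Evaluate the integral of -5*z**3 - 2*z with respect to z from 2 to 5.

By the power rule, an antiderivative is F(z) = -5*z**4/4 - z**2.
Then F(5) - F(2) = (-3225/4) - (-24) = -3129/4.

-3129/4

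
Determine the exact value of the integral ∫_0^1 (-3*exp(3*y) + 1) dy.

2 - exp(3)

An antiderivative is F(y) = -exp(3*y) + y.
Then F(1) - F(0) = (1 - exp(3)) - (-1) = 2 - exp(3).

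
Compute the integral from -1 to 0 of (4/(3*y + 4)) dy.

8*log(2)/3

An antiderivative is F(y) = 4*log(3*y + 4)/3.
Then F(0) - F(-1) = (8*log(2)/3) - (0) = 8*log(2)/3.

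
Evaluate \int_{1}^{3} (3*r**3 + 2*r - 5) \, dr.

58

By the power rule, an antiderivative is F(r) = 3*r**4/4 + r**2 - 5*r.
Then F(3) - F(1) = (219/4) - (-13/4) = 58.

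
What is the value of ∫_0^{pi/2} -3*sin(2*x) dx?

An antiderivative is F(x) = 3*cos(2*x)/2.
Then F(pi/2) - F(0) = (-3/2) - (3/2) = -3.

-3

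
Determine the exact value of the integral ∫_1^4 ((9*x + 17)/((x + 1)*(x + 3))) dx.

-14*log(2) + 4*log(5) + 5*log(7)

Factor the denominator: x**2 + 4*x + 3 = (x + 3)(x + 1).
Partial fractions: (9*x + 17)/((x + 1)*(x + 3)) = 5/(x + 3) + 4/(x + 1).
An antiderivative is F(x) = 4*log(x + 1) + 5*log(x + 3).
Then F(4) - F(1) = (4*log(5) + 5*log(7)) - (14*log(2)) = -14*log(2) + 4*log(5) + 5*log(7).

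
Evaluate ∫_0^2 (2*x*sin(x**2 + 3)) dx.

cos(3) - cos(7)

Let u = x**2 + 3, so du = 2*x dx. When x = 0, u = 3; when x = 2, u = 7.
The integral becomes ∫ sin(u) du from 3 to 7, with antiderivative -cos(u).
Back in x: F(x) = -cos(x**2 + 3).
Then F(2) - F(0) = (-cos(7)) - (-cos(3)) = cos(3) - cos(7).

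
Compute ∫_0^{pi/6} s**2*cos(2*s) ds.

Integrate by parts twice (u = s^2, dv = cos(2*s) ds).
An antiderivative is F(s) = s**2*sin(2*s)/2 + s*cos(2*s)/2 - sin(2*s)/4.
Then F(pi/6) - F(0) = (-sqrt(3)/8 + sqrt(3)*pi**2/144 + pi/24) - (0) = -sqrt(3)/8 + sqrt(3)*pi**2/144 + pi/24.

-sqrt(3)/8 + sqrt(3)*pi**2/144 + pi/24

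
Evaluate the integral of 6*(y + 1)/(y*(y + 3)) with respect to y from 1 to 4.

Factor the denominator: y**2 + 3*y = (y + 3)y.
Partial fractions: 6*(y + 1)/(y*(y + 3)) = 4/(y + 3) + 2/y.
An antiderivative is F(y) = 2*log(y) + 4*log(y + 3).
Then F(4) - F(1) = (4*log(2) + 4*log(7)) - (8*log(2)) = -4*log(2) + 4*log(7).

-4*log(2) + 4*log(7)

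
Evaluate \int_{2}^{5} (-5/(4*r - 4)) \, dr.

An antiderivative is F(r) = -5*log(4*r - 4)/4.
Then F(5) - F(2) = (-log(32)) - (-5*log(2)/2) = -5*log(2)/2.

-5*log(2)/2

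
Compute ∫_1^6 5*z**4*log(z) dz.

-1555 + 7776*log(2) + 7776*log(3)

Integrate by parts once (u = ln z, dv = 5*z**4 dz).
An antiderivative is F(z) = z**5*(5*log(z) - 1)/5.
Then F(6) - F(1) = (-7776/5 + 7776*log(2) + 7776*log(3)) - (-1/5) = -1555 + 7776*log(2) + 7776*log(3).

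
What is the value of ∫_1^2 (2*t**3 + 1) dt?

By the power rule, an antiderivative is F(t) = t**4/2 + t.
Then F(2) - F(1) = (10) - (3/2) = 17/2.

17/2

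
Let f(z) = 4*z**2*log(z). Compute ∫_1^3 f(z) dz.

-104/9 + 36*log(3)

Integrate by parts once (u = ln z, dv = 4*z**2 dz).
An antiderivative is F(z) = 4*z**3*(3*log(z) - 1)/9.
Then F(3) - F(1) = (-12 + 36*log(3)) - (-4/9) = -104/9 + 36*log(3).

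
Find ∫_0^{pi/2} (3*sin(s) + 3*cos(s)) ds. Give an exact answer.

An antiderivative is F(s) = 3*sin(s) - 3*cos(s).
Then F(pi/2) - F(0) = (3) - (-3) = 6.

6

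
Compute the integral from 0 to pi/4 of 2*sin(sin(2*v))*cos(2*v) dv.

1 - cos(1)

Let u = sin(2*v), so du = 2*cos(2*v) dv. When v = 0, u = 0; when v = pi/4, u = 1.
The integral becomes ∫ sin(u) du from 0 to 1, with antiderivative -cos(u).
Back in v: F(v) = -cos(sin(2*v)).
Then F(pi/4) - F(0) = (-cos(1)) - (-1) = 1 - cos(1).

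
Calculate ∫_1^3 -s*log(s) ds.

2 - 9*log(3)/2

Integrate by parts once (u = ln s, dv = -s ds).
An antiderivative is F(s) = -s**2*(2*log(s) - 1)/4.
Then F(3) - F(1) = (9/4 - 9*log(3)/2) - (1/4) = 2 - 9*log(3)/2.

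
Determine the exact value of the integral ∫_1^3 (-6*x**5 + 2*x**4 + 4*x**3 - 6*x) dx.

-2876/5

By the power rule, an antiderivative is F(x) = -x**6 + 2*x**5/5 + x**4 - 3*x**2.
Then F(3) - F(1) = (-2889/5) - (-13/5) = -2876/5.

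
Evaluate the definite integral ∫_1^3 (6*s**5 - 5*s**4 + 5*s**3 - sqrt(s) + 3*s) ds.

By the power rule, an antiderivative is F(s) = s**6 - s**5 + 5*s**4/4 - 2*s**(3/2)/3 + 3*s**2/2.
Then F(3) - F(1) = (2403/4 - 2*sqrt(3)) - (25/12) = 1796/3 - 2*sqrt(3).

1796/3 - 2*sqrt(3)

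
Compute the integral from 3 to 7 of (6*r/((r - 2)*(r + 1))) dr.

Factor the denominator: r**2 - r - 2 = (r + 1)(r - 2).
Partial fractions: 6*r/((r - 2)*(r + 1)) = 2/(r + 1) + 4/(r - 2).
An antiderivative is F(r) = 4*log(r - 2) + 2*log(r + 1).
Then F(7) - F(3) = (6*log(2) + 4*log(5)) - (log(16)) = 2*log(2) + 4*log(5).

2*log(2) + 4*log(5)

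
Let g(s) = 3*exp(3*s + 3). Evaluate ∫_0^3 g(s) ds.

Let u = 3*s + 3, so du = 3 ds. When s = 0, u = 3; when s = 3, u = 12.
The integral becomes ∫ exp(u) du from 3 to 12, with antiderivative exp(u).
Back in s: F(s) = exp(3*s + 3).
Then F(3) - F(0) = (exp(12)) - (exp(3)) = -exp(3) + exp(12).

-exp(3) + exp(12)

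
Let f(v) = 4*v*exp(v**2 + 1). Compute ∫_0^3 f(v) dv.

-2*exp(1)*(1 - exp(9))

Let u = v**2 + 1, so du = 2*v dv. When v = 0, u = 1; when v = 3, u = 10.
The integral becomes 2·∫ exp(u) du from 1 to 10, with antiderivative 2*exp(u).
Back in v: F(v) = 2*exp(v**2 + 1).
Then F(3) - F(0) = (2*exp(10)) - (2*exp(1)) = -2*exp(1)*(1 - exp(9)).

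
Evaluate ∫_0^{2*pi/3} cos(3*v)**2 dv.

Use the identity cos^2(3*v) = (1 + cos(6*v))/2.
An antiderivative is F(v) = v/2 + sin(6*v)/12.
Then F(2*pi/3) - F(0) = (pi/3) - (0) = pi/3.

pi/3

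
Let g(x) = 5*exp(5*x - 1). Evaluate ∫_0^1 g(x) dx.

Let u = 5*x - 1, so du = 5 dx. When x = 0, u = -1; when x = 1, u = 4.
The integral becomes ∫ exp(u) du from -1 to 4, with antiderivative exp(u).
Back in x: F(x) = exp(5*x - 1).
Then F(1) - F(0) = (exp(4)) - (exp(-1)) = -(1 - exp(5))*exp(-1).

-(1 - exp(5))*exp(-1)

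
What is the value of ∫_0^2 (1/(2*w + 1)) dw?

log(5)/2

An antiderivative is F(w) = log(2*w + 1)/2.
Then F(2) - F(0) = (log(5)/2) - (0) = log(5)/2.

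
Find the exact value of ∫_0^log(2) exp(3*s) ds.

Let u = exp(s), so du = exp(s) ds. When s = 0, u = 1; when s = log(2), u = 2.
The integral becomes ∫ u**2 du from 1 to 2, with antiderivative u**3/3.
Back in s: F(s) = exp(3*s)/3.
Then F(log(2)) - F(0) = (8/3) - (1/3) = 7/3.

7/3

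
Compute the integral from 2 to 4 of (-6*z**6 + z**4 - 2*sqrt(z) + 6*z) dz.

-1439548/105 + 8*sqrt(2)/3

By the power rule, an antiderivative is F(z) = -6*z**7/7 + z**5/5 - 4*z**(3/2)/3 + 3*z**2.
Then F(4) - F(2) = (-1449136/105) - (-3196/35 - 8*sqrt(2)/3) = -1439548/105 + 8*sqrt(2)/3.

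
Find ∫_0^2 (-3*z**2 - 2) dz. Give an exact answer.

-12

By the power rule, an antiderivative is F(z) = -z**3 - 2*z.
Then F(2) - F(0) = (-12) - (0) = -12.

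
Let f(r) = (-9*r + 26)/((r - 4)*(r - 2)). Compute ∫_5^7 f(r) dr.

Factor the denominator: r**2 - 6*r + 8 = (r - 2)(r - 4).
Partial fractions: (-9*r + 26)/((r - 4)*(r - 2)) = -4/(r - 2) - 5/(r - 4).
An antiderivative is F(r) = -5*log(r - 4) - 4*log(r - 2).
Then F(7) - F(5) = (-4*log(5) - 5*log(3)) - (-log(81)) = -4*log(5) - log(3).

-4*log(5) - log(3)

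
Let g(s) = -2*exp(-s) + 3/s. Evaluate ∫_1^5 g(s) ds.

An antiderivative is F(s) = 3*log(s) + 2*exp(-s).
Then F(5) - F(1) = (2*exp(-5) + 3*log(5)) - (2*exp(-1)) = -2*exp(-1) + 2*exp(-5) + 3*log(5).

-2*exp(-1) + 2*exp(-5) + 3*log(5)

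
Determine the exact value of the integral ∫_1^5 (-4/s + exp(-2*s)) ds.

An antiderivative is F(s) = -4*log(s) - exp(-2*s)/2.
Then F(5) - F(1) = (-4*log(5) - exp(-10)/2) - (-exp(-2)/2) = (-8*exp(10)*log(5) - 1 + exp(8))*exp(-10)/2.

(-8*exp(10)*log(5) - 1 + exp(8))*exp(-10)/2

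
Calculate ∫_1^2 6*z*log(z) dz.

Integrate by parts once (u = ln z, dv = 6*z dz).
An antiderivative is F(z) = 3*z**2*(2*log(z) - 1)/2.
Then F(2) - F(1) = (-6 + 12*log(2)) - (-3/2) = -9/2 + 12*log(2).

-9/2 + 12*log(2)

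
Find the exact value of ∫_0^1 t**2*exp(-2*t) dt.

Integrate by parts twice (u = t^2, dv = exp(-2*t) dt).
An antiderivative is F(t) = (-2*t**2 - 2*t - 1)*exp(-2*t)/4.
Then F(1) - F(0) = (-5*exp(-2)/4) - (-1/4) = (-5 + exp(2))*exp(-2)/4.

(-5 + exp(2))*exp(-2)/4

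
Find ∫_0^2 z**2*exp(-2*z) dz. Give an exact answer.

Integrate by parts twice (u = z^2, dv = exp(-2*z) dz).
An antiderivative is F(z) = (-2*z**2 - 2*z - 1)*exp(-2*z)/4.
Then F(2) - F(0) = (-13*exp(-4)/4) - (-1/4) = (-13 + exp(4))*exp(-4)/4.

(-13 + exp(4))*exp(-4)/4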